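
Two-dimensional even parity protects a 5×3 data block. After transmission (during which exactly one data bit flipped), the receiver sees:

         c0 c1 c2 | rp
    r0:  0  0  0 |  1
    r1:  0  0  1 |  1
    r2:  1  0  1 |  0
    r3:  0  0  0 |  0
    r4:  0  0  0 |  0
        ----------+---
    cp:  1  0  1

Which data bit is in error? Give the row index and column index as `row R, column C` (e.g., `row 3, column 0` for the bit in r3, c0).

Recompute each row's even parity and compare to rp:
  r0: data parity 0, sent rp 1 → mismatch
  r1: data parity 1, sent rp 1 → ok
  r2: data parity 0, sent rp 0 → ok
  r3: data parity 0, sent rp 0 → ok
  r4: data parity 0, sent rp 0 → ok
Recompute each column's even parity and compare to cp:
  c0: data parity 1, sent cp 1 → ok
  c1: data parity 0, sent cp 0 → ok
  c2: data parity 0, sent cp 1 → mismatch
Exactly one row (r0) and one column (c2) fail → the flipped bit is at their intersection.

row 0, column 2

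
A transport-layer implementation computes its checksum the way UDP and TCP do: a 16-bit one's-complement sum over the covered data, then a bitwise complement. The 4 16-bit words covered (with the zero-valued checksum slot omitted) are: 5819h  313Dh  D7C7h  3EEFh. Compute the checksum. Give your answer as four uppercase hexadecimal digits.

5FF2

One's-complement addition (fold any carry out of bit 15 back into bit 0):
  0x5819 + 0x313D = 0x08956
  0x8956 + 0xD7C7 = 0x1611D → wrap carry → 0x611E
  0x611E + 0x3EEF = 0x0A00D
One's-complement sum = 0xA00D.
Checksum = ~0xA00D & 0xFFFF = 0x5FF2.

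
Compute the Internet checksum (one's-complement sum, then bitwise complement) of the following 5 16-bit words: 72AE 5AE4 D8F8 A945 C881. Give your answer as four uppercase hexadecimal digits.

One's-complement addition (fold any carry out of bit 15 back into bit 0):
  0x72AE + 0x5AE4 = 0x0CD92
  0xCD92 + 0xD8F8 = 0x1A68A → wrap carry → 0xA68B
  0xA68B + 0xA945 = 0x14FD0 → wrap carry → 0x4FD1
  0x4FD1 + 0xC881 = 0x11852 → wrap carry → 0x1853
One's-complement sum = 0x1853.
Checksum = ~0x1853 & 0xFFFF = 0xE7AC.

E7AC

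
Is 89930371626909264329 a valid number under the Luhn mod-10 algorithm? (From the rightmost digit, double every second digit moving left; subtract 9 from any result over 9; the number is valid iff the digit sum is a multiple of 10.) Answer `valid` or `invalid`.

From the right, keep odd positions and double even positions (subtract 9 from any doubled value over 9):
  doubled (positions 2,4,...): 4 8 4 0 3 3 5 0 9 7 → sum 43
  kept (positions 1,3,...): 9 3 6 9 9 2 1 3 3 9 → sum 54
Total = 97.
97 mod 10 = 7, so the number is invalid.

invalid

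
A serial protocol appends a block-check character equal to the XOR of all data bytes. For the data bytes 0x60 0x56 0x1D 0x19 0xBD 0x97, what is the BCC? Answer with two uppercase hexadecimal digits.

18

XOR the bytes together:
  start with 0x60
  0x60 ⊕ 0x56 = 0x36
  0x36 ⊕ 0x1D = 0x2B
  0x2B ⊕ 0x19 = 0x32
  0x32 ⊕ 0xBD = 0x8F
  0x8F ⊕ 0x97 = 0x18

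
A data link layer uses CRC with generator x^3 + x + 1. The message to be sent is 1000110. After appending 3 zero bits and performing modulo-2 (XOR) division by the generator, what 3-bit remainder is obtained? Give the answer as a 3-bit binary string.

101

Append 3 zeros: 1000110000. Divide by 1011 (XOR where the leading bit is 1):
  pos 0: 1000 XOR 1011 = 0011
  pos 2: 1111 XOR 1011 = 0100
  pos 3: 1000 XOR 1011 = 0011
  pos 5: 1100 XOR 1011 = 0111
  pos 6: 1110 XOR 1011 = 0101
Remainder (last 3 bits) = 101. This is the CRC / FCS.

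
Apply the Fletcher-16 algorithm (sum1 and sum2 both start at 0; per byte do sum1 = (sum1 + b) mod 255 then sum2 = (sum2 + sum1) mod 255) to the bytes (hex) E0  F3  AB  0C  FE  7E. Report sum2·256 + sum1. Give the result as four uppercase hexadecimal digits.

580A

Running sums (mod 255):
  after byte 0 (E0): sum1=224, sum2=224
  after byte 1 (F3): sum1=212, sum2=181
  after byte 2 (AB): sum1=128, sum2=54
  after byte 3 (0C): sum1=140, sum2=194
  after byte 4 (FE): sum1=139, sum2=78
  after byte 5 (7E): sum1=10, sum2=88
Checksum = sum2·256 + sum1 = 88·256 + 10 = 22538 = 0x580A.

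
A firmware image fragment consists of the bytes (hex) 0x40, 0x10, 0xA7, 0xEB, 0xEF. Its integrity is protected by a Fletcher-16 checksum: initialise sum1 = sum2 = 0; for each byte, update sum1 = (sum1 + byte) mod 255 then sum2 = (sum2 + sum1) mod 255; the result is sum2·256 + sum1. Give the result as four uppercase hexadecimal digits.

Running sums (mod 255):
  after byte 0 (0x40): sum1=64, sum2=64
  after byte 1 (0x10): sum1=80, sum2=144
  after byte 2 (0xA7): sum1=247, sum2=136
  after byte 3 (0xEB): sum1=227, sum2=108
  after byte 4 (0xEF): sum1=211, sum2=64
Checksum = sum2·256 + sum1 = 64·256 + 211 = 16595 = 0x40D3.

40D3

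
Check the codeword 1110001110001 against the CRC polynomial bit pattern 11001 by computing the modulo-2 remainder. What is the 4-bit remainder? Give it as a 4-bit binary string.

Modulo-2 division of 1110001110001 by 11001:
  pos 0: 11100 XOR 11001 = 00101
  pos 2: 10101 XOR 11001 = 01100
  pos 3: 11001 XOR 11001 = 00000
  pos 8: 10001 XOR 11001 = 01000
Remainder = 1000 (nonzero — an error is detected).

1000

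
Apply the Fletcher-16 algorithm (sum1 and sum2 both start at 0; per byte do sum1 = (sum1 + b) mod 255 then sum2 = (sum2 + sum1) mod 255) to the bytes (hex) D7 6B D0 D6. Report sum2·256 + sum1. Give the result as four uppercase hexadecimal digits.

Running sums (mod 255):
  after byte 0 (D7): sum1=215, sum2=215
  after byte 1 (6B): sum1=67, sum2=27
  after byte 2 (D0): sum1=20, sum2=47
  after byte 3 (D6): sum1=234, sum2=26
Checksum = sum2·256 + sum1 = 26·256 + 234 = 6890 = 0x1AEA.

1AEA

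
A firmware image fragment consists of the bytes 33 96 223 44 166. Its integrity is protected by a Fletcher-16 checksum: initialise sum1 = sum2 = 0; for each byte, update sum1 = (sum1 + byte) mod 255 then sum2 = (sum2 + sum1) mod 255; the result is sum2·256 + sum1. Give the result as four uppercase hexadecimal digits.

Running sums (mod 255):
  after byte 0 (33): sum1=33, sum2=33
  after byte 1 (96): sum1=129, sum2=162
  after byte 2 (223): sum1=97, sum2=4
  after byte 3 (44): sum1=141, sum2=145
  after byte 4 (166): sum1=52, sum2=197
Checksum = sum2·256 + sum1 = 197·256 + 52 = 50484 = 0xC534.

C534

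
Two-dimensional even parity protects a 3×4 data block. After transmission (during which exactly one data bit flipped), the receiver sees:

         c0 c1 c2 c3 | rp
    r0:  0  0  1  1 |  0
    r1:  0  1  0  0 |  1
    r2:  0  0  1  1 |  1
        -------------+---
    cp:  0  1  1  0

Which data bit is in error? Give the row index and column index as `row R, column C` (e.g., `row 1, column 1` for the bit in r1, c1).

row 2, column 2

Recompute each row's even parity and compare to rp:
  r0: data parity 0, sent rp 0 → ok
  r1: data parity 1, sent rp 1 → ok
  r2: data parity 0, sent rp 1 → mismatch
Recompute each column's even parity and compare to cp:
  c0: data parity 0, sent cp 0 → ok
  c1: data parity 1, sent cp 1 → ok
  c2: data parity 0, sent cp 1 → mismatch
  c3: data parity 0, sent cp 0 → ok
Exactly one row (r2) and one column (c2) fail → the flipped bit is at their intersection.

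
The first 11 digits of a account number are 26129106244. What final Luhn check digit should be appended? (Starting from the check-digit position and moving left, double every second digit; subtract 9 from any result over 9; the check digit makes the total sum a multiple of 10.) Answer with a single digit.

4

Partial digits right→left: 4 4 2 6 0 1 9 2 1 6 2
Double every second digit counting from the check-digit position (so the 1st, 3rd, 5th, ... of the partial from the right).
  doubled (with −9 where >9): 8 4 0 9 2 4 → sum 27
  kept as-is: 4 6 1 2 6 → sum 19
Total = 27 + 19 = 46.
Check digit = (10 − (46 mod 10)) mod 10 = 4.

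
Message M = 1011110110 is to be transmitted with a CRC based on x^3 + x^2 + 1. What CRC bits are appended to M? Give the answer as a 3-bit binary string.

101

Append 3 zeros: 1011110110000. Divide by 1101 (XOR where the leading bit is 1):
  pos 0: 1011 XOR 1101 = 0110
  pos 1: 1101 XOR 1101 = 0000
  pos 5: 1011 XOR 1101 = 0110
  pos 6: 1100 XOR 1101 = 0001
  pos 9: 1000 XOR 1101 = 0101
Remainder (last 3 bits) = 101. This is the CRC / FCS.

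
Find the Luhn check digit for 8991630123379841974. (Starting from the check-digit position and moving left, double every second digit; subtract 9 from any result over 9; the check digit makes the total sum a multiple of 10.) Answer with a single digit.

Partial digits right→left: 4 7 9 1 4 8 9 7 3 3 2 1 0 3 6 1 9 9 8
Double every second digit counting from the check-digit position (so the 1st, 3rd, 5th, ... of the partial from the right).
  doubled (with −9 where >9): 8 9 8 9 6 4 0 3 9 7 → sum 63
  kept as-is: 7 1 8 7 3 1 3 1 9 → sum 40
Total = 63 + 40 = 103.
Check digit = (10 − (103 mod 10)) mod 10 = 7.

7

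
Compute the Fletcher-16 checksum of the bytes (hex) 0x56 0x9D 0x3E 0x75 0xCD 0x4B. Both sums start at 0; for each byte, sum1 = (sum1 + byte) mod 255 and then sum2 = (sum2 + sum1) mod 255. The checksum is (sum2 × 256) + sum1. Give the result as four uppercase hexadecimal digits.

Running sums (mod 255):
  after byte 0 (0x56): sum1=86, sum2=86
  after byte 1 (0x9D): sum1=243, sum2=74
  after byte 2 (0x3E): sum1=50, sum2=124
  after byte 3 (0x75): sum1=167, sum2=36
  after byte 4 (0xCD): sum1=117, sum2=153
  after byte 5 (0x4B): sum1=192, sum2=90
Checksum = sum2·256 + sum1 = 90·256 + 192 = 23232 = 0x5AC0.

5AC0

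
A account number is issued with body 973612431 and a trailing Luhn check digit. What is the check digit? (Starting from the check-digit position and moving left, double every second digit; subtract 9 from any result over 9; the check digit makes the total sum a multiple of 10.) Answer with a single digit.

Partial digits right→left: 1 3 4 2 1 6 3 7 9
Double every second digit counting from the check-digit position (so the 1st, 3rd, 5th, ... of the partial from the right).
  doubled (with −9 where >9): 2 8 2 6 9 → sum 27
  kept as-is: 3 2 6 7 → sum 18
Total = 27 + 18 = 45.
Check digit = (10 − (45 mod 10)) mod 10 = 5.

5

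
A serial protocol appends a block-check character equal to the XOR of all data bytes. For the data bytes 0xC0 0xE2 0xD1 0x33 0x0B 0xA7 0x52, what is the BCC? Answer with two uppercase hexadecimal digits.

3E

XOR the bytes together:
  start with 0xC0
  0xC0 ⊕ 0xE2 = 0x22
  0x22 ⊕ 0xD1 = 0xF3
  0xF3 ⊕ 0x33 = 0xC0
  0xC0 ⊕ 0x0B = 0xCB
  0xCB ⊕ 0xA7 = 0x6C
  0x6C ⊕ 0x52 = 0x3E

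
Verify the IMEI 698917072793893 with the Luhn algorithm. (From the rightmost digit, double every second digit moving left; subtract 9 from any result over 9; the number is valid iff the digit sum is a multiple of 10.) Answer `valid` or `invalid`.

invalid

From the right, keep odd positions and double even positions (subtract 9 from any doubled value over 9):
  doubled (positions 2,4,...): 9 6 5 5 5 9 9 → sum 48
  kept (positions 1,3,...): 3 8 9 2 0 1 8 6 → sum 37
Total = 85.
85 mod 10 = 5, so the number is invalid.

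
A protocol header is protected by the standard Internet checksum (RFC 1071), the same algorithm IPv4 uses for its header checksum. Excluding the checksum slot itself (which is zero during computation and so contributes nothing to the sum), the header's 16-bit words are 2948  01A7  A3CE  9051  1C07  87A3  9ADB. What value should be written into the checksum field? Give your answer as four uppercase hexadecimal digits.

626A

One's-complement addition (fold any carry out of bit 15 back into bit 0):
  0x2948 + 0x01A7 = 0x02AEF
  0x2AEF + 0xA3CE = 0x0CEBD
  0xCEBD + 0x9051 = 0x15F0E → wrap carry → 0x5F0F
  0x5F0F + 0x1C07 = 0x07B16
  0x7B16 + 0x87A3 = 0x102B9 → wrap carry → 0x02BA
  0x02BA + 0x9ADB = 0x09D95
One's-complement sum = 0x9D95.
Checksum = ~0x9D95 & 0xFFFF = 0x626A.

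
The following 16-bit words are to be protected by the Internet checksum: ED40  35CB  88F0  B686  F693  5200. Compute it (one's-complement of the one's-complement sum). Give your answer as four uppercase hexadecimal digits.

54E8

One's-complement addition (fold any carry out of bit 15 back into bit 0):
  0xED40 + 0x35CB = 0x1230B → wrap carry → 0x230C
  0x230C + 0x88F0 = 0x0ABFC
  0xABFC + 0xB686 = 0x16282 → wrap carry → 0x6283
  0x6283 + 0xF693 = 0x15916 → wrap carry → 0x5917
  0x5917 + 0x5200 = 0x0AB17
One's-complement sum = 0xAB17.
Checksum = ~0xAB17 & 0xFFFF = 0x54E8.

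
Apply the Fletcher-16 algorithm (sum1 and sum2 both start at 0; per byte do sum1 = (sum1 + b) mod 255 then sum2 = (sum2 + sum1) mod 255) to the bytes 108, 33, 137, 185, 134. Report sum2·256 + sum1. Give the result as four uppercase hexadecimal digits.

Running sums (mod 255):
  after byte 0 (108): sum1=108, sum2=108
  after byte 1 (33): sum1=141, sum2=249
  after byte 2 (137): sum1=23, sum2=17
  after byte 3 (185): sum1=208, sum2=225
  after byte 4 (134): sum1=87, sum2=57
Checksum = sum2·256 + sum1 = 57·256 + 87 = 14679 = 0x3957.

3957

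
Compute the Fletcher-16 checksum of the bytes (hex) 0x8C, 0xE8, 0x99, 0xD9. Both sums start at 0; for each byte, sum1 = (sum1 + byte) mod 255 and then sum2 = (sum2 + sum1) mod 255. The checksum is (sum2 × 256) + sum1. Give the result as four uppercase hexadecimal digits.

Running sums (mod 255):
  after byte 0 (0x8C): sum1=140, sum2=140
  after byte 1 (0xE8): sum1=117, sum2=2
  after byte 2 (0x99): sum1=15, sum2=17
  after byte 3 (0xD9): sum1=232, sum2=249
Checksum = sum2·256 + sum1 = 249·256 + 232 = 63976 = 0xF9E8.

F9E8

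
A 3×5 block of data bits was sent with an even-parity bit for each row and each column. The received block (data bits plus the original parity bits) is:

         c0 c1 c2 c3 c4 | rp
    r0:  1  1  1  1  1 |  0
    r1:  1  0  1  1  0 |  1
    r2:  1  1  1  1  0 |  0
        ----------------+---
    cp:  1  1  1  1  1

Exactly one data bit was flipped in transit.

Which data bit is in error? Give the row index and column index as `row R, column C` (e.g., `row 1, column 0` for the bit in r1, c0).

Recompute each row's even parity and compare to rp:
  r0: data parity 1, sent rp 0 → mismatch
  r1: data parity 1, sent rp 1 → ok
  r2: data parity 0, sent rp 0 → ok
Recompute each column's even parity and compare to cp:
  c0: data parity 1, sent cp 1 → ok
  c1: data parity 0, sent cp 1 → mismatch
  c2: data parity 1, sent cp 1 → ok
  c3: data parity 1, sent cp 1 → ok
  c4: data parity 1, sent cp 1 → ok
Exactly one row (r0) and one column (c1) fail → the flipped bit is at their intersection.

row 0, column 1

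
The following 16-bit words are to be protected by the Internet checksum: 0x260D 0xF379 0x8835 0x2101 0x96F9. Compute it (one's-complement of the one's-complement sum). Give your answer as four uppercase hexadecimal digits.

One's-complement addition (fold any carry out of bit 15 back into bit 0):
  0x260D + 0xF379 = 0x11986 → wrap carry → 0x1987
  0x1987 + 0x8835 = 0x0A1BC
  0xA1BC + 0x2101 = 0x0C2BD
  0xC2BD + 0x96F9 = 0x159B6 → wrap carry → 0x59B7
One's-complement sum = 0x59B7.
Checksum = ~0x59B7 & 0xFFFF = 0xA648.

A648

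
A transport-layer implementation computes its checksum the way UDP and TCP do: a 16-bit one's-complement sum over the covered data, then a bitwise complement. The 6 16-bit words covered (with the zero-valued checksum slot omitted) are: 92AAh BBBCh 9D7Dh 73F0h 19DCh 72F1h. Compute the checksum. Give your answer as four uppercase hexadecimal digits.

135D

One's-complement addition (fold any carry out of bit 15 back into bit 0):
  0x92AA + 0xBBBC = 0x14E66 → wrap carry → 0x4E67
  0x4E67 + 0x9D7D = 0x0EBE4
  0xEBE4 + 0x73F0 = 0x15FD4 → wrap carry → 0x5FD5
  0x5FD5 + 0x19DC = 0x079B1
  0x79B1 + 0x72F1 = 0x0ECA2
One's-complement sum = 0xECA2.
Checksum = ~0xECA2 & 0xFFFF = 0x135D.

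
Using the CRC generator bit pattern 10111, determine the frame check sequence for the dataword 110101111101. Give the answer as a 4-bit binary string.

1110

Append 4 zeros: 1101011111010000. Divide by 10111 (XOR where the leading bit is 1):
  pos 0: 11010 XOR 10111 = 01101
  pos 1: 11011 XOR 10111 = 01100
  pos 2: 11001 XOR 10111 = 01110
  pos 3: 11101 XOR 10111 = 01010
  pos 4: 10101 XOR 10111 = 00010
  pos 7: 10101 XOR 10111 = 00010
  pos 10: 10000 XOR 10111 = 00111
Remainder (last 4 bits) = 1110. This is the CRC / FCS.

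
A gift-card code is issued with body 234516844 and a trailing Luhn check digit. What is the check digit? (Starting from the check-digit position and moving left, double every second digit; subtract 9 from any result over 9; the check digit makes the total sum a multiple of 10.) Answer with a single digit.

Partial digits right→left: 4 4 8 6 1 5 4 3 2
Double every second digit counting from the check-digit position (so the 1st, 3rd, 5th, ... of the partial from the right).
  doubled (with −9 where >9): 8 7 2 8 4 → sum 29
  kept as-is: 4 6 5 3 → sum 18
Total = 29 + 18 = 47.
Check digit = (10 − (47 mod 10)) mod 10 = 3.

3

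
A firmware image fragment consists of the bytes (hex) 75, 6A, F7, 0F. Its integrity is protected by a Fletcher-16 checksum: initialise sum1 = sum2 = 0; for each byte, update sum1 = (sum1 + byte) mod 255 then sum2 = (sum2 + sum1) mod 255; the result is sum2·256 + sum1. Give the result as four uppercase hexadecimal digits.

14E6

Running sums (mod 255):
  after byte 0 (75): sum1=117, sum2=117
  after byte 1 (6A): sum1=223, sum2=85
  after byte 2 (F7): sum1=215, sum2=45
  after byte 3 (0F): sum1=230, sum2=20
Checksum = sum2·256 + sum1 = 20·256 + 230 = 5350 = 0x14E6.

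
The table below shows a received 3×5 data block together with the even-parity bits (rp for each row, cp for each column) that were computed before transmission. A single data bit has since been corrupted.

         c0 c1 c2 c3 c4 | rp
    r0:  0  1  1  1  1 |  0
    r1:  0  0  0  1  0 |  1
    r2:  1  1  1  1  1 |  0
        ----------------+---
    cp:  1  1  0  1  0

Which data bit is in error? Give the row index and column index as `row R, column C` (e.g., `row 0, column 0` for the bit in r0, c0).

row 2, column 1

Recompute each row's even parity and compare to rp:
  r0: data parity 0, sent rp 0 → ok
  r1: data parity 1, sent rp 1 → ok
  r2: data parity 1, sent rp 0 → mismatch
Recompute each column's even parity and compare to cp:
  c0: data parity 1, sent cp 1 → ok
  c1: data parity 0, sent cp 1 → mismatch
  c2: data parity 0, sent cp 0 → ok
  c3: data parity 1, sent cp 1 → ok
  c4: data parity 0, sent cp 0 → ok
Exactly one row (r2) and one column (c1) fail → the flipped bit is at their intersection.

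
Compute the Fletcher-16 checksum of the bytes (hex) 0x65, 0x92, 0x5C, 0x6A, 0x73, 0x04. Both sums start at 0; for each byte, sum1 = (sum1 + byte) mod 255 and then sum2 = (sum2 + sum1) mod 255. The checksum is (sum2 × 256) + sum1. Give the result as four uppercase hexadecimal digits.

D836

Running sums (mod 255):
  after byte 0 (0x65): sum1=101, sum2=101
  after byte 1 (0x92): sum1=247, sum2=93
  after byte 2 (0x5C): sum1=84, sum2=177
  after byte 3 (0x6A): sum1=190, sum2=112
  after byte 4 (0x73): sum1=50, sum2=162
  after byte 5 (0x04): sum1=54, sum2=216
Checksum = sum2·256 + sum1 = 216·256 + 54 = 55350 = 0xD836.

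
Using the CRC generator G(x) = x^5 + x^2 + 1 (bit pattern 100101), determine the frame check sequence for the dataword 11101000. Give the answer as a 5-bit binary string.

Append 5 zeros: 1110100000000. Divide by 100101 (XOR where the leading bit is 1):
  pos 0: 111010 XOR 100101 = 011111
  pos 1: 111110 XOR 100101 = 011011
  pos 2: 110110 XOR 100101 = 010011
  pos 3: 100110 XOR 100101 = 000011
  pos 7: 110000 XOR 100101 = 010101
Remainder (last 5 bits) = 10101. This is the CRC / FCS.

10101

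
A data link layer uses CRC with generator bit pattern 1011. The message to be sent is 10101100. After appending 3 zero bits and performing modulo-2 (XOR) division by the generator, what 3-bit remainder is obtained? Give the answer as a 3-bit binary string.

011

Append 3 zeros: 10101100000. Divide by 1011 (XOR where the leading bit is 1):
  pos 0: 1010 XOR 1011 = 0001
  pos 3: 1110 XOR 1011 = 0101
  pos 4: 1010 XOR 1011 = 0001
  pos 7: 1000 XOR 1011 = 0011
Remainder (last 3 bits) = 011. This is the CRC / FCS.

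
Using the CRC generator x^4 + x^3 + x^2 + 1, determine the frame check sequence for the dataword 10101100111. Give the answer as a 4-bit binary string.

1110

Append 4 zeros: 101011001110000. Divide by 11101 (XOR where the leading bit is 1):
  pos 0: 10101 XOR 11101 = 01000
  pos 1: 10001 XOR 11101 = 01100
  pos 2: 11000 XOR 11101 = 00101
  pos 4: 10101 XOR 11101 = 01000
  pos 5: 10001 XOR 11101 = 01100
  pos 6: 11001 XOR 11101 = 00100
  pos 8: 10000 XOR 11101 = 01101
  pos 9: 11010 XOR 11101 = 00111
Remainder (last 4 bits) = 1110. This is the CRC / FCS.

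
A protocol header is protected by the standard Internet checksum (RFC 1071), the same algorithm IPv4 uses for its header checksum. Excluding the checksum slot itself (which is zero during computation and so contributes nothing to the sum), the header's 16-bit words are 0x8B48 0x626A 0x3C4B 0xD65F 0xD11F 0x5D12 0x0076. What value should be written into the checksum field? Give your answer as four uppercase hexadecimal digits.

One's-complement addition (fold any carry out of bit 15 back into bit 0):
  0x8B48 + 0x626A = 0x0EDB2
  0xEDB2 + 0x3C4B = 0x129FD → wrap carry → 0x29FE
  0x29FE + 0xD65F = 0x1005D → wrap carry → 0x005E
  0x005E + 0xD11F = 0x0D17D
  0xD17D + 0x5D12 = 0x12E8F → wrap carry → 0x2E90
  0x2E90 + 0x0076 = 0x02F06
One's-complement sum = 0x2F06.
Checksum = ~0x2F06 & 0xFFFF = 0xD0F9.

D0F9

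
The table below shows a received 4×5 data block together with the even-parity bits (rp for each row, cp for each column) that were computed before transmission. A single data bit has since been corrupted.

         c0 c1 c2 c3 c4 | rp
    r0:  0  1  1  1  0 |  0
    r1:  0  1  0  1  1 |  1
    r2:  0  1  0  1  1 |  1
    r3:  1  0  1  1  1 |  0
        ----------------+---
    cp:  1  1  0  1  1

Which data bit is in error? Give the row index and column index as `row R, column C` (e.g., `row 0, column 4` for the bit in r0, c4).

Recompute each row's even parity and compare to rp:
  r0: data parity 1, sent rp 0 → mismatch
  r1: data parity 1, sent rp 1 → ok
  r2: data parity 1, sent rp 1 → ok
  r3: data parity 0, sent rp 0 → ok
Recompute each column's even parity and compare to cp:
  c0: data parity 1, sent cp 1 → ok
  c1: data parity 1, sent cp 1 → ok
  c2: data parity 0, sent cp 0 → ok
  c3: data parity 0, sent cp 1 → mismatch
  c4: data parity 1, sent cp 1 → ok
Exactly one row (r0) and one column (c3) fail → the flipped bit is at their intersection.

row 0, column 3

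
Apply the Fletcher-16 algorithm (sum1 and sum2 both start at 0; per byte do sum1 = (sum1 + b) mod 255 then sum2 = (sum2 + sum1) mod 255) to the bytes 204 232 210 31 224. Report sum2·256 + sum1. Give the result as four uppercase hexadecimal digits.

3B88

Running sums (mod 255):
  after byte 0 (204): sum1=204, sum2=204
  after byte 1 (232): sum1=181, sum2=130
  after byte 2 (210): sum1=136, sum2=11
  after byte 3 (31): sum1=167, sum2=178
  after byte 4 (224): sum1=136, sum2=59
Checksum = sum2·256 + sum1 = 59·256 + 136 = 15240 = 0x3B88.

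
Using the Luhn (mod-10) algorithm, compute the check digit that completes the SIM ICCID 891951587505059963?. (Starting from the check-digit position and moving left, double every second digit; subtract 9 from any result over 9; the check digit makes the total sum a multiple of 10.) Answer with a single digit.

Partial digits right→left: 3 6 9 9 5 0 5 0 5 7 8 5 1 5 9 1 9 8
Double every second digit counting from the check-digit position (so the 1st, 3rd, 5th, ... of the partial from the right).
  doubled (with −9 where >9): 6 9 1 1 1 7 2 9 9 → sum 45
  kept as-is: 6 9 0 0 7 5 5 1 8 → sum 41
Total = 45 + 41 = 86.
Check digit = (10 − (86 mod 10)) mod 10 = 4.

4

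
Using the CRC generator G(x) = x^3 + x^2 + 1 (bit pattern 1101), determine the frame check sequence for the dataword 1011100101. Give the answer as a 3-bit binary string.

Append 3 zeros: 1011100101000. Divide by 1101 (XOR where the leading bit is 1):
  pos 0: 1011 XOR 1101 = 0110
  pos 1: 1101 XOR 1101 = 0000
  pos 7: 1010 XOR 1101 = 0111
  pos 8: 1110 XOR 1101 = 0011
Remainder (last 3 bits) = 110. This is the CRC / FCS.

110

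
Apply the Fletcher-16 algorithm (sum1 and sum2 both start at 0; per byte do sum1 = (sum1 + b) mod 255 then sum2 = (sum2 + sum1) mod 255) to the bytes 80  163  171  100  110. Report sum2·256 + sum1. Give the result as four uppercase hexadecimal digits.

5A72

Running sums (mod 255):
  after byte 0 (80): sum1=80, sum2=80
  after byte 1 (163): sum1=243, sum2=68
  after byte 2 (171): sum1=159, sum2=227
  after byte 3 (100): sum1=4, sum2=231
  after byte 4 (110): sum1=114, sum2=90
Checksum = sum2·256 + sum1 = 90·256 + 114 = 23154 = 0x5A72.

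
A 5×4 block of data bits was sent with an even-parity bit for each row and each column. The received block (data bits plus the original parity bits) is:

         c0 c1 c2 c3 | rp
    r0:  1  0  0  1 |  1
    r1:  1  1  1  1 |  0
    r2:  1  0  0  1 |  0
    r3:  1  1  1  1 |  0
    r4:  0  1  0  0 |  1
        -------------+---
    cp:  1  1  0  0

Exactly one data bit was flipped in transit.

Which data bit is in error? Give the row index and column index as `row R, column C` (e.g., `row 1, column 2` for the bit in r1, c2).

Recompute each row's even parity and compare to rp:
  r0: data parity 0, sent rp 1 → mismatch
  r1: data parity 0, sent rp 0 → ok
  r2: data parity 0, sent rp 0 → ok
  r3: data parity 0, sent rp 0 → ok
  r4: data parity 1, sent rp 1 → ok
Recompute each column's even parity and compare to cp:
  c0: data parity 0, sent cp 1 → mismatch
  c1: data parity 1, sent cp 1 → ok
  c2: data parity 0, sent cp 0 → ok
  c3: data parity 0, sent cp 0 → ok
Exactly one row (r0) and one column (c0) fail → the flipped bit is at their intersection.

row 0, column 0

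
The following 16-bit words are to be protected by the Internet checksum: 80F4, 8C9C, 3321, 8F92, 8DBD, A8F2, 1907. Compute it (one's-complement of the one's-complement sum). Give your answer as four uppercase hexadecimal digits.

One's-complement addition (fold any carry out of bit 15 back into bit 0):
  0x80F4 + 0x8C9C = 0x10D90 → wrap carry → 0x0D91
  0x0D91 + 0x3321 = 0x040B2
  0x40B2 + 0x8F92 = 0x0D044
  0xD044 + 0x8DBD = 0x15E01 → wrap carry → 0x5E02
  0x5E02 + 0xA8F2 = 0x106F4 → wrap carry → 0x06F5
  0x06F5 + 0x1907 = 0x01FFC
One's-complement sum = 0x1FFC.
Checksum = ~0x1FFC & 0xFFFF = 0xE003.

E003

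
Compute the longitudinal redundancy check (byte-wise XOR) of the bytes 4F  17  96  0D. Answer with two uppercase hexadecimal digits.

XOR the bytes together:
  start with 0x4F
  0x4F ⊕ 0x17 = 0x58
  0x58 ⊕ 0x96 = 0xCE
  0xCE ⊕ 0x0D = 0xC3

C3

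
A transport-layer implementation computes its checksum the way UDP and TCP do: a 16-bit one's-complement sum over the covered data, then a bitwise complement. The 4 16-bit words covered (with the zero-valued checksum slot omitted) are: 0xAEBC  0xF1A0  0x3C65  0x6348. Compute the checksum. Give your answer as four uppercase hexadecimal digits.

BFF4

One's-complement addition (fold any carry out of bit 15 back into bit 0):
  0xAEBC + 0xF1A0 = 0x1A05C → wrap carry → 0xA05D
  0xA05D + 0x3C65 = 0x0DCC2
  0xDCC2 + 0x6348 = 0x1400A → wrap carry → 0x400B
One's-complement sum = 0x400B.
Checksum = ~0x400B & 0xFFFF = 0xBFF4.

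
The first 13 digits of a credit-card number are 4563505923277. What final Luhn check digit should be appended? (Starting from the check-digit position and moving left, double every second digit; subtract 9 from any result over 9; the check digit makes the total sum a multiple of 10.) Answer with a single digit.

Partial digits right→left: 7 7 2 3 2 9 5 0 5 3 6 5 4
Double every second digit counting from the check-digit position (so the 1st, 3rd, 5th, ... of the partial from the right).
  doubled (with −9 where >9): 5 4 4 1 1 3 8 → sum 26
  kept as-is: 7 3 9 0 3 5 → sum 27
Total = 26 + 27 = 53.
Check digit = (10 − (53 mod 10)) mod 10 = 7.

7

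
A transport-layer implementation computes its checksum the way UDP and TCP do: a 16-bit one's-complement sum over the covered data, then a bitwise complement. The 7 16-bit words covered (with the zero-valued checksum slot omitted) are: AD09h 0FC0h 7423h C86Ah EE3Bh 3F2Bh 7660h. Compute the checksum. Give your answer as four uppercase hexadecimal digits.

62E0

One's-complement addition (fold any carry out of bit 15 back into bit 0):
  0xAD09 + 0x0FC0 = 0x0BCC9
  0xBCC9 + 0x7423 = 0x130EC → wrap carry → 0x30ED
  0x30ED + 0xC86A = 0x0F957
  0xF957 + 0xEE3B = 0x1E792 → wrap carry → 0xE793
  0xE793 + 0x3F2B = 0x126BE → wrap carry → 0x26BF
  0x26BF + 0x7660 = 0x09D1F
One's-complement sum = 0x9D1F.
Checksum = ~0x9D1F & 0xFFFF = 0x62E0.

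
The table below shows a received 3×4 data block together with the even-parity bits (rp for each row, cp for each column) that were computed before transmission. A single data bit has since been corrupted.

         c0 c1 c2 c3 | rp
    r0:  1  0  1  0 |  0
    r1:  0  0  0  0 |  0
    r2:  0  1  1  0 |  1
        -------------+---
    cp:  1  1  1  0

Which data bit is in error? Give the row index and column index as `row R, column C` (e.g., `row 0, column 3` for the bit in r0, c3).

row 2, column 2

Recompute each row's even parity and compare to rp:
  r0: data parity 0, sent rp 0 → ok
  r1: data parity 0, sent rp 0 → ok
  r2: data parity 0, sent rp 1 → mismatch
Recompute each column's even parity and compare to cp:
  c0: data parity 1, sent cp 1 → ok
  c1: data parity 1, sent cp 1 → ok
  c2: data parity 0, sent cp 1 → mismatch
  c3: data parity 0, sent cp 0 → ok
Exactly one row (r2) and one column (c2) fail → the flipped bit is at their intersection.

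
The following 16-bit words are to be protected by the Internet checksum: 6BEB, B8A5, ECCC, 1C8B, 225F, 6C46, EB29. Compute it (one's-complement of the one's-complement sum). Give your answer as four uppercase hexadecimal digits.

5847

One's-complement addition (fold any carry out of bit 15 back into bit 0):
  0x6BEB + 0xB8A5 = 0x12490 → wrap carry → 0x2491
  0x2491 + 0xECCC = 0x1115D → wrap carry → 0x115E
  0x115E + 0x1C8B = 0x02DE9
  0x2DE9 + 0x225F = 0x05048
  0x5048 + 0x6C46 = 0x0BC8E
  0xBC8E + 0xEB29 = 0x1A7B7 → wrap carry → 0xA7B8
One's-complement sum = 0xA7B8.
Checksum = ~0xA7B8 & 0xFFFF = 0x5847.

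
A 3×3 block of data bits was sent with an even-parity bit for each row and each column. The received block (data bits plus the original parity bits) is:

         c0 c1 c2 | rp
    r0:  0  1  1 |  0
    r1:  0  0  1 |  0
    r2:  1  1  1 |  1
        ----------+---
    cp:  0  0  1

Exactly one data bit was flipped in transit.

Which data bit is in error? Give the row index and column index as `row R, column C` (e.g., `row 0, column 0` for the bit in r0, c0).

Recompute each row's even parity and compare to rp:
  r0: data parity 0, sent rp 0 → ok
  r1: data parity 1, sent rp 0 → mismatch
  r2: data parity 1, sent rp 1 → ok
Recompute each column's even parity and compare to cp:
  c0: data parity 1, sent cp 0 → mismatch
  c1: data parity 0, sent cp 0 → ok
  c2: data parity 1, sent cp 1 → ok
Exactly one row (r1) and one column (c0) fail → the flipped bit is at their intersection.

row 1, column 0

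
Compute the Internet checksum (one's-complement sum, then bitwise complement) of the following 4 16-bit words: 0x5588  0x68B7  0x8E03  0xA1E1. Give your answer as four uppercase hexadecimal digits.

11DB

One's-complement addition (fold any carry out of bit 15 back into bit 0):
  0x5588 + 0x68B7 = 0x0BE3F
  0xBE3F + 0x8E03 = 0x14C42 → wrap carry → 0x4C43
  0x4C43 + 0xA1E1 = 0x0EE24
One's-complement sum = 0xEE24.
Checksum = ~0xEE24 & 0xFFFF = 0x11DB.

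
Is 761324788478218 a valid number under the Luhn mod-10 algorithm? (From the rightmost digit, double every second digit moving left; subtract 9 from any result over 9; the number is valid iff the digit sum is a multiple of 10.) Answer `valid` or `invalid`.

invalid

From the right, keep odd positions and double even positions (subtract 9 from any doubled value over 9):
  doubled (positions 2,4,...): 2 7 8 7 8 6 3 → sum 41
  kept (positions 1,3,...): 8 2 7 8 7 2 1 7 → sum 42
Total = 83.
83 mod 10 = 3, so the number is invalid.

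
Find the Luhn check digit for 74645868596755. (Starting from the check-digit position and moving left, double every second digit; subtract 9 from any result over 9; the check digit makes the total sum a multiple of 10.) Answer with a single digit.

Partial digits right→left: 5 5 7 6 9 5 8 6 8 5 4 6 4 7
Double every second digit counting from the check-digit position (so the 1st, 3rd, 5th, ... of the partial from the right).
  doubled (with −9 where >9): 1 5 9 7 7 8 8 → sum 45
  kept as-is: 5 6 5 6 5 6 7 → sum 40
Total = 45 + 40 = 85.
Check digit = (10 − (85 mod 10)) mod 10 = 5.

5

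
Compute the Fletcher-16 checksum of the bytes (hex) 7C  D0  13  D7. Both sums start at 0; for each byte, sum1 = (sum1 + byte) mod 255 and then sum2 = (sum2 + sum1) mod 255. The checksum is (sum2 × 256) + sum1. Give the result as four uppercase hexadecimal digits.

6238

Running sums (mod 255):
  after byte 0 (7C): sum1=124, sum2=124
  after byte 1 (D0): sum1=77, sum2=201
  after byte 2 (13): sum1=96, sum2=42
  after byte 3 (D7): sum1=56, sum2=98
Checksum = sum2·256 + sum1 = 98·256 + 56 = 25144 = 0x6238.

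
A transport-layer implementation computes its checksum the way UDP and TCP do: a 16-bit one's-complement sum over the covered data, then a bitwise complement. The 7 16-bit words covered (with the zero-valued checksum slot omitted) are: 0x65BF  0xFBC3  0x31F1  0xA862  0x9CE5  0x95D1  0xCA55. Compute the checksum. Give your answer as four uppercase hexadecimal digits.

C71B

One's-complement addition (fold any carry out of bit 15 back into bit 0):
  0x65BF + 0xFBC3 = 0x16182 → wrap carry → 0x6183
  0x6183 + 0x31F1 = 0x09374
  0x9374 + 0xA862 = 0x13BD6 → wrap carry → 0x3BD7
  0x3BD7 + 0x9CE5 = 0x0D8BC
  0xD8BC + 0x95D1 = 0x16E8D → wrap carry → 0x6E8E
  0x6E8E + 0xCA55 = 0x138E3 → wrap carry → 0x38E4
One's-complement sum = 0x38E4.
Checksum = ~0x38E4 & 0xFFFF = 0xC71B.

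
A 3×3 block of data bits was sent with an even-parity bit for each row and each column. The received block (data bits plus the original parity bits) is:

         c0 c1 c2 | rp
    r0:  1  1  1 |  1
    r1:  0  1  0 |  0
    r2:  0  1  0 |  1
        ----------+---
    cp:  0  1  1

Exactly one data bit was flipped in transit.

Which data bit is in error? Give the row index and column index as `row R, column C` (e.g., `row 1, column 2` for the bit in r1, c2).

Recompute each row's even parity and compare to rp:
  r0: data parity 1, sent rp 1 → ok
  r1: data parity 1, sent rp 0 → mismatch
  r2: data parity 1, sent rp 1 → ok
Recompute each column's even parity and compare to cp:
  c0: data parity 1, sent cp 0 → mismatch
  c1: data parity 1, sent cp 1 → ok
  c2: data parity 1, sent cp 1 → ok
Exactly one row (r1) and one column (c0) fail → the flipped bit is at their intersection.

row 1, column 0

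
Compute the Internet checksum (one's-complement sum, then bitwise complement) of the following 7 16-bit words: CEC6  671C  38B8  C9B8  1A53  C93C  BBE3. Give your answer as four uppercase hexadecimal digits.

One's-complement addition (fold any carry out of bit 15 back into bit 0):
  0xCEC6 + 0x671C = 0x135E2 → wrap carry → 0x35E3
  0x35E3 + 0x38B8 = 0x06E9B
  0x6E9B + 0xC9B8 = 0x13853 → wrap carry → 0x3854
  0x3854 + 0x1A53 = 0x052A7
  0x52A7 + 0xC93C = 0x11BE3 → wrap carry → 0x1BE4
  0x1BE4 + 0xBBE3 = 0x0D7C7
One's-complement sum = 0xD7C7.
Checksum = ~0xD7C7 & 0xFFFF = 0x2838.

2838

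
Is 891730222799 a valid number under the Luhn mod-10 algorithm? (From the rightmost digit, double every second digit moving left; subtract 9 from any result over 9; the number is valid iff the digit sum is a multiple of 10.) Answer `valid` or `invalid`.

invalid

From the right, keep odd positions and double even positions (subtract 9 from any doubled value over 9):
  doubled (positions 2,4,...): 9 4 4 6 2 7 → sum 32
  kept (positions 1,3,...): 9 7 2 0 7 9 → sum 34
Total = 66.
66 mod 10 = 6, so the number is invalid.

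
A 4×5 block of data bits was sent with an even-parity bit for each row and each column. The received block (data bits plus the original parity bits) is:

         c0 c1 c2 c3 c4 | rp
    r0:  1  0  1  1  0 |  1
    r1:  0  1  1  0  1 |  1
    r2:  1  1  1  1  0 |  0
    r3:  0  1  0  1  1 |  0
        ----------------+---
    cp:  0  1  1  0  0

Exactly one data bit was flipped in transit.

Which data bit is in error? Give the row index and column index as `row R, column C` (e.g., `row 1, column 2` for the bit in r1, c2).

Recompute each row's even parity and compare to rp:
  r0: data parity 1, sent rp 1 → ok
  r1: data parity 1, sent rp 1 → ok
  r2: data parity 0, sent rp 0 → ok
  r3: data parity 1, sent rp 0 → mismatch
Recompute each column's even parity and compare to cp:
  c0: data parity 0, sent cp 0 → ok
  c1: data parity 1, sent cp 1 → ok
  c2: data parity 1, sent cp 1 → ok
  c3: data parity 1, sent cp 0 → mismatch
  c4: data parity 0, sent cp 0 → ok
Exactly one row (r3) and one column (c3) fail → the flipped bit is at their intersection.

row 3, column 3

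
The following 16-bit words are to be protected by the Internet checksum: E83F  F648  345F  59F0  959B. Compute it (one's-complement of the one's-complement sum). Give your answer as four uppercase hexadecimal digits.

One's-complement addition (fold any carry out of bit 15 back into bit 0):
  0xE83F + 0xF648 = 0x1DE87 → wrap carry → 0xDE88
  0xDE88 + 0x345F = 0x112E7 → wrap carry → 0x12E8
  0x12E8 + 0x59F0 = 0x06CD8
  0x6CD8 + 0x959B = 0x10273 → wrap carry → 0x0274
One's-complement sum = 0x0274.
Checksum = ~0x0274 & 0xFFFF = 0xFD8B.

FD8B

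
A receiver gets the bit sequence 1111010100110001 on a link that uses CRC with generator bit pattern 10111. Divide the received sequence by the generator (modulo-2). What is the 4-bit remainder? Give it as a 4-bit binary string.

0100

Modulo-2 division of 1111010100110001 by 10111:
  pos 0: 11110 XOR 10111 = 01001
  pos 1: 10011 XOR 10111 = 00100
  pos 3: 10001 XOR 10111 = 00110
  pos 5: 11000 XOR 10111 = 01111
  pos 6: 11111 XOR 10111 = 01000
  pos 7: 10001 XOR 10111 = 00110
  pos 9: 11000 XOR 10111 = 01111
  pos 10: 11110 XOR 10111 = 01001
  pos 11: 10011 XOR 10111 = 00100
Remainder = 0100 (nonzero — an error is detected).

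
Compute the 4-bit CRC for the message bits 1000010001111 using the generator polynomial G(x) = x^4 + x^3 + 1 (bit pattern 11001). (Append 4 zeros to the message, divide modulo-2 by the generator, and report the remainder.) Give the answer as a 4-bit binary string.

0101

Append 4 zeros: 10000100011110000. Divide by 11001 (XOR where the leading bit is 1):
  pos 0: 10000 XOR 11001 = 01001
  pos 1: 10011 XOR 11001 = 01010
  pos 2: 10100 XOR 11001 = 01101
  pos 3: 11010 XOR 11001 = 00011
  pos 6: 11011 XOR 11001 = 00010
  pos 9: 10110 XOR 11001 = 01111
  pos 10: 11110 XOR 11001 = 00111
  pos 12: 11100 XOR 11001 = 00101
Remainder (last 4 bits) = 0101. This is the CRC / FCS.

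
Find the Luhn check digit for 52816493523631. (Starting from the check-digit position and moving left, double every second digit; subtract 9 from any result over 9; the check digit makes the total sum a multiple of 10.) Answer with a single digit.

Partial digits right→left: 1 3 6 3 2 5 3 9 4 6 1 8 2 5
Double every second digit counting from the check-digit position (so the 1st, 3rd, 5th, ... of the partial from the right).
  doubled (with −9 where >9): 2 3 4 6 8 2 4 → sum 29
  kept as-is: 3 3 5 9 6 8 5 → sum 39
Total = 29 + 39 = 68.
Check digit = (10 − (68 mod 10)) mod 10 = 2.

2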